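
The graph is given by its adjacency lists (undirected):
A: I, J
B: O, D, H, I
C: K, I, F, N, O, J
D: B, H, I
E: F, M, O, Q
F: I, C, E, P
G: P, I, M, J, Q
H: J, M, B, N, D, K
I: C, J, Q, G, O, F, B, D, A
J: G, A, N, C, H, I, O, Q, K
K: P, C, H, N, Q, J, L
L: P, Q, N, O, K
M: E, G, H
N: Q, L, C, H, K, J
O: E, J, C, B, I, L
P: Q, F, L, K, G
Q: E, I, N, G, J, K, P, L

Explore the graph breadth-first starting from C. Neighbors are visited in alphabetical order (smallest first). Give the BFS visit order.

C -> F -> I -> J -> K -> N -> O -> E -> P -> A -> B -> D -> G -> Q -> H -> L -> M

Visit C; enqueue F, I, J, K, N, O → queue [F, I, J, K, N, O]
Visit F; enqueue E, P → queue [I, J, K, N, O, E, P]
Visit I; enqueue A, B, D, G, Q → queue [J, K, N, O, E, P, A, B, D, G, Q]
Visit J; enqueue H → queue [K, N, O, E, P, A, B, D, G, Q, H]
Visit K; enqueue L → queue [N, O, E, P, A, B, D, G, Q, H, L]
Visit N → queue [O, E, P, A, B, D, G, Q, H, L]
Visit O → queue [E, P, A, B, D, G, Q, H, L]
Visit E; enqueue M → queue [P, A, B, D, G, Q, H, L, M]
Visit P → queue [A, B, D, G, Q, H, L, M]
Visit A → queue [B, D, G, Q, H, L, M]
Visit B → queue [D, G, Q, H, L, M]
Visit D → queue [G, Q, H, L, M]
Visit G → queue [Q, H, L, M]
Visit Q → queue [H, L, M]
Visit H → queue [L, M]
Visit L → queue [M]
Visit M → queue []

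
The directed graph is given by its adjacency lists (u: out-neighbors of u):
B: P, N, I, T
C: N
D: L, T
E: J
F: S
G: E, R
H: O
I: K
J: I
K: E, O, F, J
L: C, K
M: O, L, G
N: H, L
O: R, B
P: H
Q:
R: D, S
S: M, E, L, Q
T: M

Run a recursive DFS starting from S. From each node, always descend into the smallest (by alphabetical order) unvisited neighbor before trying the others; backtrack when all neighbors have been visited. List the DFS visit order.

Visit S
S → E
E → J
J → I
I → K
K → F
K → O
O → B
B → N
N → H
N → L
L → C
B → P
B → T
T → M
M → G
G → R
R → D
S → Q

S, E, J, I, K, F, O, B, N, H, L, C, P, T, M, G, R, D, Q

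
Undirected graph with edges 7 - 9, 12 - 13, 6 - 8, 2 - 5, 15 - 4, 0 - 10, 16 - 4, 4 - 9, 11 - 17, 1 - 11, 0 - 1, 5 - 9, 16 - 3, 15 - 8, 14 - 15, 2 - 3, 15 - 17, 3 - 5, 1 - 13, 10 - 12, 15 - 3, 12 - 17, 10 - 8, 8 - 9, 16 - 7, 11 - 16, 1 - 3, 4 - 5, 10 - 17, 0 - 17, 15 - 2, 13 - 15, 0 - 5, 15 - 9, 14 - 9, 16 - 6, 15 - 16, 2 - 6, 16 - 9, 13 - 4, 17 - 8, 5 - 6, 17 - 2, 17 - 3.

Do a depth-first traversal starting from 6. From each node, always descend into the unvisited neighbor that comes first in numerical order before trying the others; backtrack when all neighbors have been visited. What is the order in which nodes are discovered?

6, 2, 3, 1, 0, 5, 4, 9, 7, 16, 11, 17, 8, 10, 12, 13, 15, 14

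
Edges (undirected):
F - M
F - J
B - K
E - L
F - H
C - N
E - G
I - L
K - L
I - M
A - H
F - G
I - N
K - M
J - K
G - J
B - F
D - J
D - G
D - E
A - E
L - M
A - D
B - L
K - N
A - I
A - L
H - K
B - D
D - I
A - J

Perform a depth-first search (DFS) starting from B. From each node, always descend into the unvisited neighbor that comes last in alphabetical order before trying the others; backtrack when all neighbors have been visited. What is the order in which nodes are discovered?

B L M K N I D J G F H A E C

Visit B
B → L
L → M
M → K
K → N
N → I
I → D
D → J
J → G
G → F
F → H
H → A
A → E
N → C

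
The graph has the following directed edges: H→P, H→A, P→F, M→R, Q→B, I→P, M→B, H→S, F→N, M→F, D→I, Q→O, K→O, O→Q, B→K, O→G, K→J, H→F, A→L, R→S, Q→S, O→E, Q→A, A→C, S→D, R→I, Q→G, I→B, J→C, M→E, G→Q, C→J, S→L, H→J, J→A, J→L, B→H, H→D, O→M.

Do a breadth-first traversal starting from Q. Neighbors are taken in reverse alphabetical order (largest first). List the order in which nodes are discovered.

Visit Q; enqueue S, O, G, B, A → queue [S, O, G, B, A]
Visit S; enqueue L, D → queue [O, G, B, A, L, D]
Visit O; enqueue M, E → queue [G, B, A, L, D, M, E]
Visit G → queue [B, A, L, D, M, E]
Visit B; enqueue K, H → queue [A, L, D, M, E, K, H]
Visit A; enqueue C → queue [L, D, M, E, K, H, C]
Visit L → queue [D, M, E, K, H, C]
Visit D; enqueue I → queue [M, E, K, H, C, I]
Visit M; enqueue R, F → queue [E, K, H, C, I, R, F]
Visit E → queue [K, H, C, I, R, F]
Visit K; enqueue J → queue [H, C, I, R, F, J]
Visit H; enqueue P → queue [C, I, R, F, J, P]
Visit C → queue [I, R, F, J, P]
Visit I → queue [R, F, J, P]
Visit R → queue [F, J, P]
Visit F; enqueue N → queue [J, P, N]
Visit J → queue [P, N]
Visit P → queue [N]
Visit N → queue []

Q -> S -> O -> G -> B -> A -> L -> D -> M -> E -> K -> H -> C -> I -> R -> F -> J -> P -> N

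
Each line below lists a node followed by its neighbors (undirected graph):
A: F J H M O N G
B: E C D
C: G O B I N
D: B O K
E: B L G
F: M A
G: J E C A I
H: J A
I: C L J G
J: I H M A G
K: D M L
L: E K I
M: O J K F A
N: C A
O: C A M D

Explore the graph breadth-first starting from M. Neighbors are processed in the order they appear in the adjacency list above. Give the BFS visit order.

Visit M; enqueue O, J, K, F, A → queue [O, J, K, F, A]
Visit O; enqueue C, D → queue [J, K, F, A, C, D]
Visit J; enqueue I, H, G → queue [K, F, A, C, D, I, H, G]
Visit K; enqueue L → queue [F, A, C, D, I, H, G, L]
Visit F → queue [A, C, D, I, H, G, L]
Visit A; enqueue N → queue [C, D, I, H, G, L, N]
Visit C; enqueue B → queue [D, I, H, G, L, N, B]
Visit D → queue [I, H, G, L, N, B]
Visit I → queue [H, G, L, N, B]
Visit H → queue [G, L, N, B]
Visit G; enqueue E → queue [L, N, B, E]
Visit L → queue [N, B, E]
Visit N → queue [B, E]
Visit B → queue [E]
Visit E → queue []

M → O → J → K → F → A → C → D → I → H → G → L → N → B → E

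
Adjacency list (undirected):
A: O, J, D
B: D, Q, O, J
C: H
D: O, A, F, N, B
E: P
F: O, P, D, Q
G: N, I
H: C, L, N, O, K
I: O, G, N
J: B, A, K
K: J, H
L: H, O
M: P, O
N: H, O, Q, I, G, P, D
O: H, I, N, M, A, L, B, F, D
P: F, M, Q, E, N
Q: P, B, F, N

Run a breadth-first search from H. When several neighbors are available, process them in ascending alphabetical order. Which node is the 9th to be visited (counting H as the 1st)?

Visit H; enqueue C, K, L, N, O → queue [C, K, L, N, O]
Visit C → queue [K, L, N, O]
Visit K; enqueue J → queue [L, N, O, J]
Visit L → queue [N, O, J]
Visit N; enqueue D, G, I, P, Q → queue [O, J, D, G, I, P, Q]
Visit O; enqueue A, B, F, M → queue [J, D, G, I, P, Q, A, B, F, M]
Visit J → queue [D, G, I, P, Q, A, B, F, M]
Visit D → queue [G, I, P, Q, A, B, F, M]
Visit G → queue [I, P, Q, A, B, F, M]
Visit I → queue [P, Q, A, B, F, M]
Visit P; enqueue E → queue [Q, A, B, F, M, E]
Visit Q → queue [A, B, F, M, E]
Visit A → queue [B, F, M, E]
Visit B → queue [F, M, E]
Visit F → queue [M, E]
Visit M → queue [E]
Visit E → queue []

Visit order: H, C, K, L, N, O, J, D, G, I, P, Q, A, B, F, M, E

G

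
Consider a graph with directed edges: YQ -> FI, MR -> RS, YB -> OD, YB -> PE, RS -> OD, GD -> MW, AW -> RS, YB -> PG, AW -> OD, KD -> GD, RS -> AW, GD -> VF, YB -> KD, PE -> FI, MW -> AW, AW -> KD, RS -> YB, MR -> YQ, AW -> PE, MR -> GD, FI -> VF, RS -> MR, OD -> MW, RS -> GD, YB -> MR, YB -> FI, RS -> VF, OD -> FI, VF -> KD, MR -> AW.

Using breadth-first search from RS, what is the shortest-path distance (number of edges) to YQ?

Level 0: RS
Level 1: AW, GD, MR, OD, VF, YB
Level 2: FI, KD, MW, PE, PG, YQ
YQ first appears at level 2.

2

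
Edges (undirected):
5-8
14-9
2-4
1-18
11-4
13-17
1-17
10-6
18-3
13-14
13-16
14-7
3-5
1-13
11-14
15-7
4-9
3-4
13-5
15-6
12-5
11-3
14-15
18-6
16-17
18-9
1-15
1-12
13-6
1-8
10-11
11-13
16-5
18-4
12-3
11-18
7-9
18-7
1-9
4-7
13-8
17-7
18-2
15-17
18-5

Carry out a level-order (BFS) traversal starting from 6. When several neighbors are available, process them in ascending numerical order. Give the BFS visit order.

Visit 6; enqueue 10, 13, 15, 18 → queue [10, 13, 15, 18]
Visit 10; enqueue 11 → queue [13, 15, 18, 11]
Visit 13; enqueue 1, 5, 8, 14, 16, 17 → queue [15, 18, 11, 1, 5, 8, 14, 16, 17]
Visit 15; enqueue 7 → queue [18, 11, 1, 5, 8, 14, 16, 17, 7]
Visit 18; enqueue 2, 3, 4, 9 → queue [11, 1, 5, 8, 14, 16, 17, 7, 2, 3, 4, 9]
Visit 11 → queue [1, 5, 8, 14, 16, 17, 7, 2, 3, 4, 9]
Visit 1; enqueue 12 → queue [5, 8, 14, 16, 17, 7, 2, 3, 4, 9, 12]
Visit 5 → queue [8, 14, 16, 17, 7, 2, 3, 4, 9, 12]
Visit 8 → queue [14, 16, 17, 7, 2, 3, 4, 9, 12]
Visit 14 → queue [16, 17, 7, 2, 3, 4, 9, 12]
Visit 16 → queue [17, 7, 2, 3, 4, 9, 12]
Visit 17 → queue [7, 2, 3, 4, 9, 12]
Visit 7 → queue [2, 3, 4, 9, 12]
Visit 2 → queue [3, 4, 9, 12]
Visit 3 → queue [4, 9, 12]
Visit 4 → queue [9, 12]
Visit 9 → queue [12]
Visit 12 → queue []

6 -> 10 -> 13 -> 15 -> 18 -> 11 -> 1 -> 5 -> 8 -> 14 -> 16 -> 17 -> 7 -> 2 -> 3 -> 4 -> 9 -> 12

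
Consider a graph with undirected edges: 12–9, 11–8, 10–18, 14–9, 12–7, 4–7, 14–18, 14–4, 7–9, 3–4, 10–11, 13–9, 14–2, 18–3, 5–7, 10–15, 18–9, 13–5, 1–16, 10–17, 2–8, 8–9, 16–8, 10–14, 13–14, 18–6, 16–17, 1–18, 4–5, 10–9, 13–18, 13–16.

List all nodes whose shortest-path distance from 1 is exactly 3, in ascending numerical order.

Level 0: 1
Level 1: 16, 18
Level 2: 3, 6, 8, 9, 10, 13, 14, 17
Level 3: 2, 4, 5, 7, 11, 12, 15

2, 4, 5, 7, 11, 12, 15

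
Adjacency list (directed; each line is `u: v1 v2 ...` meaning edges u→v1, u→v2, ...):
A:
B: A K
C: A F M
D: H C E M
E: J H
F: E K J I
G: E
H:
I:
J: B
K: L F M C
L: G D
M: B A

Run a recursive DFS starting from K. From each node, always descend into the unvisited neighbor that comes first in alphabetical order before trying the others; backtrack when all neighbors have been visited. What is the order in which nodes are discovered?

Visit K
K → C
C → A
C → F
F → E
E → H
E → J
J → B
F → I
C → M
K → L
L → D
L → G

K -> C -> A -> F -> E -> H -> J -> B -> I -> M -> L -> D -> G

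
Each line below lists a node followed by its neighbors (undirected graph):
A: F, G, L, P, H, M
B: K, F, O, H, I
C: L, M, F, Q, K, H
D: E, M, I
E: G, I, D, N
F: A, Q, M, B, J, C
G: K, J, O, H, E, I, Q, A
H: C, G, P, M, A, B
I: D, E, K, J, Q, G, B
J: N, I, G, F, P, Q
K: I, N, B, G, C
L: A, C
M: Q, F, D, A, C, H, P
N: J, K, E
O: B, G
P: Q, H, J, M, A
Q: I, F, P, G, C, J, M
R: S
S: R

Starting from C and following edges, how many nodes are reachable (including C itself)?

BFS from C visits: C, L, M, F, Q, K, H, A, D, P, B, J, I, G, N, E, O
Reachable nodes: 17 of 19 total.

17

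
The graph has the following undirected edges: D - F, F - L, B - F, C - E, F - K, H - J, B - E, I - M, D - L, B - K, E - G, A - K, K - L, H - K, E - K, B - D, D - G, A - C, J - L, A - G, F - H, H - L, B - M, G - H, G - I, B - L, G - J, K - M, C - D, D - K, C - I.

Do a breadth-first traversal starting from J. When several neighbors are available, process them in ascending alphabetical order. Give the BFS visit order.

Visit J; enqueue G, H, L → queue [G, H, L]
Visit G; enqueue A, D, E, I → queue [H, L, A, D, E, I]
Visit H; enqueue F, K → queue [L, A, D, E, I, F, K]
Visit L; enqueue B → queue [A, D, E, I, F, K, B]
Visit A; enqueue C → queue [D, E, I, F, K, B, C]
Visit D → queue [E, I, F, K, B, C]
Visit E → queue [I, F, K, B, C]
Visit I; enqueue M → queue [F, K, B, C, M]
Visit F → queue [K, B, C, M]
Visit K → queue [B, C, M]
Visit B → queue [C, M]
Visit C → queue [M]
Visit M → queue []

J G H L A D E I F K B C M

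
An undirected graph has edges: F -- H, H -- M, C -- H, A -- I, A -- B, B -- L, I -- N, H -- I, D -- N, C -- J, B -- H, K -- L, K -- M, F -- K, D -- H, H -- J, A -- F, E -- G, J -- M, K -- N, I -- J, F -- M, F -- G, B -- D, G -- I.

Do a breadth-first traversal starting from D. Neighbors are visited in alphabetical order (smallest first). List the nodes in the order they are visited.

D B H N A L C F I J M K G E

Visit D; enqueue B, H, N → queue [B, H, N]
Visit B; enqueue A, L → queue [H, N, A, L]
Visit H; enqueue C, F, I, J, M → queue [N, A, L, C, F, I, J, M]
Visit N; enqueue K → queue [A, L, C, F, I, J, M, K]
Visit A → queue [L, C, F, I, J, M, K]
Visit L → queue [C, F, I, J, M, K]
Visit C → queue [F, I, J, M, K]
Visit F; enqueue G → queue [I, J, M, K, G]
Visit I → queue [J, M, K, G]
Visit J → queue [M, K, G]
Visit M → queue [K, G]
Visit K → queue [G]
Visit G; enqueue E → queue [E]
Visit E → queue []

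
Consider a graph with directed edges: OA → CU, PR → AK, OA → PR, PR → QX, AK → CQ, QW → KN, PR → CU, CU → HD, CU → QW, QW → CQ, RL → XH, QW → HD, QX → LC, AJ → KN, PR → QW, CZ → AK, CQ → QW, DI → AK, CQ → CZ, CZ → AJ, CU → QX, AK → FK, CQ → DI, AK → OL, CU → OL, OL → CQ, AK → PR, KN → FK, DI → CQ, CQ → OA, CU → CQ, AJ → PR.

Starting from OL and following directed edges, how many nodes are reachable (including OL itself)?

15

BFS from OL visits: OL, CQ, CZ, DI, OA, QW, AJ, AK, CU, PR, HD, KN, FK, QX, LC
Reachable nodes: 15 of 17 total.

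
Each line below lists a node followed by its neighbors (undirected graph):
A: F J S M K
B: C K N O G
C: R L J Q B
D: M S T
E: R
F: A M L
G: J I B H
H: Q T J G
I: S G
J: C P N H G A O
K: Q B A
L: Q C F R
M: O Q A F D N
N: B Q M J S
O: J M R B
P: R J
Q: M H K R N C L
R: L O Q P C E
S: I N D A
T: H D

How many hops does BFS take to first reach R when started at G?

Level 0: G
Level 1: B, H, I, J
Level 2: A, C, K, N, O, P, Q, S, T
Level 3: D, F, L, M, R
Level 4: E
R first appears at level 3.

3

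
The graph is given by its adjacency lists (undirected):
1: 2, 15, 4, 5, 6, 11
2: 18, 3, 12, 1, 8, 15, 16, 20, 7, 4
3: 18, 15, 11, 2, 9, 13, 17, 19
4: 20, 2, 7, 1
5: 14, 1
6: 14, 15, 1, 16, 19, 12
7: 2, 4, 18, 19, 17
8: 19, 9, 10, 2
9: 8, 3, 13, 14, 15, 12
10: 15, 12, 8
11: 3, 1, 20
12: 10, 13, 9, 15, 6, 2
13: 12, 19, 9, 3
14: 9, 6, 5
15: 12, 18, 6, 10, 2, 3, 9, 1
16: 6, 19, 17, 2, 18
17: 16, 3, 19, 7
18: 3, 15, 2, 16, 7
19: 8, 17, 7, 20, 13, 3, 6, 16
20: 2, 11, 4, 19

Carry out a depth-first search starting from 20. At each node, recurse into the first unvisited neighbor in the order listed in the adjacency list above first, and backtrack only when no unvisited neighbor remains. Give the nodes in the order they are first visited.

20 -> 2 -> 18 -> 3 -> 15 -> 12 -> 10 -> 8 -> 19 -> 17 -> 16 -> 6 -> 14 -> 9 -> 13 -> 5 -> 1 -> 4 -> 7 -> 11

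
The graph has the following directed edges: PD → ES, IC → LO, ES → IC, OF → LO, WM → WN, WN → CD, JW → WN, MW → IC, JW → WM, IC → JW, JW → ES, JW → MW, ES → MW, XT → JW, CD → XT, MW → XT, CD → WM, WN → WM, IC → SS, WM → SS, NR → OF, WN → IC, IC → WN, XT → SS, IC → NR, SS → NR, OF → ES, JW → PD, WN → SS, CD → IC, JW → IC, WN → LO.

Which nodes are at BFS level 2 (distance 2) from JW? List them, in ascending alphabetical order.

Level 0: JW
Level 1: ES, IC, MW, PD, WM, WN
Level 2: CD, LO, NR, SS, XT
Level 3: OF

CD, LO, NR, SS, XT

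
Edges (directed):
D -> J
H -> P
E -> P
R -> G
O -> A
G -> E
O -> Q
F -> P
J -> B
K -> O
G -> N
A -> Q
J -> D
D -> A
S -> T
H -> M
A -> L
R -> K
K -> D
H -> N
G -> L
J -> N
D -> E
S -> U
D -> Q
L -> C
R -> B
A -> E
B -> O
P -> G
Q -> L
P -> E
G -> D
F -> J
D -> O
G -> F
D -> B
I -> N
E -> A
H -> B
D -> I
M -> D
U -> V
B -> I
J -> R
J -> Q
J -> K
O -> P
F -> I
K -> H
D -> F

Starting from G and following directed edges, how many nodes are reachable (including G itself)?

BFS from G visits: G, D, E, F, L, N, A, B, I, J, O, Q, P, C, K, R, H, M
Reachable nodes: 18 of 22 total.

18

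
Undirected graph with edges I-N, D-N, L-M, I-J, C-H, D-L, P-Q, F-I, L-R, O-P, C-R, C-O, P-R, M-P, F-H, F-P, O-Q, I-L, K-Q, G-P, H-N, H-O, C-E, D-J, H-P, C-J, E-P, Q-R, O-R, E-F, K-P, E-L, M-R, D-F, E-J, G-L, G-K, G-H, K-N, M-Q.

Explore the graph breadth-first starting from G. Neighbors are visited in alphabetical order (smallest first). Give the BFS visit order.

Visit G; enqueue H, K, L, P → queue [H, K, L, P]
Visit H; enqueue C, F, N, O → queue [K, L, P, C, F, N, O]
Visit K; enqueue Q → queue [L, P, C, F, N, O, Q]
Visit L; enqueue D, E, I, M, R → queue [P, C, F, N, O, Q, D, E, I, M, R]
Visit P → queue [C, F, N, O, Q, D, E, I, M, R]
Visit C; enqueue J → queue [F, N, O, Q, D, E, I, M, R, J]
Visit F → queue [N, O, Q, D, E, I, M, R, J]
Visit N → queue [O, Q, D, E, I, M, R, J]
Visit O → queue [Q, D, E, I, M, R, J]
Visit Q → queue [D, E, I, M, R, J]
Visit D → queue [E, I, M, R, J]
Visit E → queue [I, M, R, J]
Visit I → queue [M, R, J]
Visit M → queue [R, J]
Visit R → queue [J]
Visit J → queue []

G, H, K, L, P, C, F, N, O, Q, D, E, I, M, R, J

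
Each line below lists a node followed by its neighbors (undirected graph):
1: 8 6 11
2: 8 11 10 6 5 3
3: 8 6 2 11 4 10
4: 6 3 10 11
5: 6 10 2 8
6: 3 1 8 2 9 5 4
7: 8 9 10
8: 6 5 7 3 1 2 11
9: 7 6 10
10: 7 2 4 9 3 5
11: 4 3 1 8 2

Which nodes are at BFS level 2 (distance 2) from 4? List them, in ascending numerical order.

Level 0: 4
Level 1: 3, 6, 10, 11
Level 2: 1, 2, 5, 7, 8, 9

1, 2, 5, 7, 8, 9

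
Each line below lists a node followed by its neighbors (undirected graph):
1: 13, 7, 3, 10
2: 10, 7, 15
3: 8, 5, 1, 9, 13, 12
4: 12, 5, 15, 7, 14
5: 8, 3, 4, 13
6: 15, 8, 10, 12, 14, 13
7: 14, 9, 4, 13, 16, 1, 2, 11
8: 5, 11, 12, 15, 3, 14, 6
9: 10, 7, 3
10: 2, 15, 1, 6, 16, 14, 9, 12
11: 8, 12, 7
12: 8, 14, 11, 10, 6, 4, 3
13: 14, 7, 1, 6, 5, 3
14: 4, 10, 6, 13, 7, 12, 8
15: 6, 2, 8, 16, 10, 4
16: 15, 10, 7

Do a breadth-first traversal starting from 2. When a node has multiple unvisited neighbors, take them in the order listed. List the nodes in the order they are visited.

Visit 2; enqueue 10, 7, 15 → queue [10, 7, 15]
Visit 10; enqueue 1, 6, 16, 14, 9, 12 → queue [7, 15, 1, 6, 16, 14, 9, 12]
Visit 7; enqueue 4, 13, 11 → queue [15, 1, 6, 16, 14, 9, 12, 4, 13, 11]
Visit 15; enqueue 8 → queue [1, 6, 16, 14, 9, 12, 4, 13, 11, 8]
Visit 1; enqueue 3 → queue [6, 16, 14, 9, 12, 4, 13, 11, 8, 3]
Visit 6 → queue [16, 14, 9, 12, 4, 13, 11, 8, 3]
Visit 16 → queue [14, 9, 12, 4, 13, 11, 8, 3]
Visit 14 → queue [9, 12, 4, 13, 11, 8, 3]
Visit 9 → queue [12, 4, 13, 11, 8, 3]
Visit 12 → queue [4, 13, 11, 8, 3]
Visit 4; enqueue 5 → queue [13, 11, 8, 3, 5]
Visit 13 → queue [11, 8, 3, 5]
Visit 11 → queue [8, 3, 5]
Visit 8 → queue [3, 5]
Visit 3 → queue [5]
Visit 5 → queue []

2 -> 10 -> 7 -> 15 -> 1 -> 6 -> 16 -> 14 -> 9 -> 12 -> 4 -> 13 -> 11 -> 8 -> 3 -> 5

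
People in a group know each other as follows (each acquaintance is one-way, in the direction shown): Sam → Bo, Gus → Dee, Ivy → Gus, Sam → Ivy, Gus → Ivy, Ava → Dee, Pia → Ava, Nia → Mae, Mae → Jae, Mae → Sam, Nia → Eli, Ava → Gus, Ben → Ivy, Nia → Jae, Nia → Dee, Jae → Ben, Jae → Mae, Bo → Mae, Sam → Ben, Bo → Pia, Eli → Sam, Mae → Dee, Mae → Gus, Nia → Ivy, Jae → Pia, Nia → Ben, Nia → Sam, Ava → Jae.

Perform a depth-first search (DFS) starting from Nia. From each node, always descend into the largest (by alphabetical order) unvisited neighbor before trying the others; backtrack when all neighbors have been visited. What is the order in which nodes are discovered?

Nia Sam Ivy Gus Dee Bo Pia Ava Jae Mae Ben Eli

Visit Nia
Nia → Sam
Sam → Ivy
Ivy → Gus
Gus → Dee
Sam → Bo
Bo → Pia
Pia → Ava
Ava → Jae
Jae → Mae
Jae → Ben
Nia → Eli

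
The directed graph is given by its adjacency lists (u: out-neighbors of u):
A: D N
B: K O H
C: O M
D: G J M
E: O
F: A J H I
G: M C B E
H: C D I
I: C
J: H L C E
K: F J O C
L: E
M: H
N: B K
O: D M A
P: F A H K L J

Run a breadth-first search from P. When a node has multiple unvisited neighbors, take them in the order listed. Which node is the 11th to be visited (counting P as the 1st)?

Visit P; enqueue F, A, H, K, L, J → queue [F, A, H, K, L, J]
Visit F; enqueue I → queue [A, H, K, L, J, I]
Visit A; enqueue D, N → queue [H, K, L, J, I, D, N]
Visit H; enqueue C → queue [K, L, J, I, D, N, C]
Visit K; enqueue O → queue [L, J, I, D, N, C, O]
Visit L; enqueue E → queue [J, I, D, N, C, O, E]
Visit J → queue [I, D, N, C, O, E]
Visit I → queue [D, N, C, O, E]
Visit D; enqueue G, M → queue [N, C, O, E, G, M]
Visit N; enqueue B → queue [C, O, E, G, M, B]
Visit C → queue [O, E, G, M, B]
Visit O → queue [E, G, M, B]
Visit E → queue [G, M, B]
Visit G → queue [M, B]
Visit M → queue [B]
Visit B → queue []

Visit order: P, F, A, H, K, L, J, I, D, N, C, O, E, G, M, B

C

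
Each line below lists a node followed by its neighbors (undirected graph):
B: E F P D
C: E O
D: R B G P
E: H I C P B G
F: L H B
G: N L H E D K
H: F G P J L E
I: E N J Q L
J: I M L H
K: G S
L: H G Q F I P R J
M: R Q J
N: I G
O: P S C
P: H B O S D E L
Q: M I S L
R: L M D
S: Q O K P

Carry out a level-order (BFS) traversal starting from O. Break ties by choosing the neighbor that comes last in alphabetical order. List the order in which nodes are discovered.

Visit O; enqueue S, P, C → queue [S, P, C]
Visit S; enqueue Q, K → queue [P, C, Q, K]
Visit P; enqueue L, H, E, D, B → queue [C, Q, K, L, H, E, D, B]
Visit C → queue [Q, K, L, H, E, D, B]
Visit Q; enqueue M, I → queue [K, L, H, E, D, B, M, I]
Visit K; enqueue G → queue [L, H, E, D, B, M, I, G]
Visit L; enqueue R, J, F → queue [H, E, D, B, M, I, G, R, J, F]
Visit H → queue [E, D, B, M, I, G, R, J, F]
Visit E → queue [D, B, M, I, G, R, J, F]
Visit D → queue [B, M, I, G, R, J, F]
Visit B → queue [M, I, G, R, J, F]
Visit M → queue [I, G, R, J, F]
Visit I; enqueue N → queue [G, R, J, F, N]
Visit G → queue [R, J, F, N]
Visit R → queue [J, F, N]
Visit J → queue [F, N]
Visit F → queue [N]
Visit N → queue []

O → S → P → C → Q → K → L → H → E → D → B → M → I → G → R → J → F → N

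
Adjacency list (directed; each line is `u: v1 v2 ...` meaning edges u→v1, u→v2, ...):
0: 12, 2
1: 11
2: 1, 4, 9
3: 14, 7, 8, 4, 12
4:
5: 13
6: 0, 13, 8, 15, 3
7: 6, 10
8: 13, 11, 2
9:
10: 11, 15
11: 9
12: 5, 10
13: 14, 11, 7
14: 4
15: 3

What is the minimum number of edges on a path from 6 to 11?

Level 0: 6
Level 1: 0, 3, 8, 13, 15
Level 2: 2, 4, 7, 11, 12, 14
Level 3: 1, 5, 9, 10
11 first appears at level 2.

2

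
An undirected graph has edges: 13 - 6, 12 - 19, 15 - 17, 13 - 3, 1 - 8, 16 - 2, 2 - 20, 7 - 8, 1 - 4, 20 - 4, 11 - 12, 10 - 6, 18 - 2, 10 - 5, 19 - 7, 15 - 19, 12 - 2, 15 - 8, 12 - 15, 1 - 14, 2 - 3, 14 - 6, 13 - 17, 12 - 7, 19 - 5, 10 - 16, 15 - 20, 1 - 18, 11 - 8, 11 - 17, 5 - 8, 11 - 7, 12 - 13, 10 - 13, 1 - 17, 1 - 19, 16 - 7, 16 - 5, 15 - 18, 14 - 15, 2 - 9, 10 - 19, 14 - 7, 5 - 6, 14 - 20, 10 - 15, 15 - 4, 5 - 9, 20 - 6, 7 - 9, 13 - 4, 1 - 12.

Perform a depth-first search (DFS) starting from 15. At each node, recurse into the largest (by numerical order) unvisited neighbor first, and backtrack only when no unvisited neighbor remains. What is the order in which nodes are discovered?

Visit 15
15 → 20
20 → 14
14 → 7
7 → 19
19 → 12
12 → 13
13 → 17
17 → 11
11 → 8
8 → 5
5 → 16
16 → 10
10 → 6
16 → 2
2 → 18
18 → 1
1 → 4
2 → 9
2 → 3

15 -> 20 -> 14 -> 7 -> 19 -> 12 -> 13 -> 17 -> 11 -> 8 -> 5 -> 16 -> 10 -> 6 -> 2 -> 18 -> 1 -> 4 -> 9 -> 3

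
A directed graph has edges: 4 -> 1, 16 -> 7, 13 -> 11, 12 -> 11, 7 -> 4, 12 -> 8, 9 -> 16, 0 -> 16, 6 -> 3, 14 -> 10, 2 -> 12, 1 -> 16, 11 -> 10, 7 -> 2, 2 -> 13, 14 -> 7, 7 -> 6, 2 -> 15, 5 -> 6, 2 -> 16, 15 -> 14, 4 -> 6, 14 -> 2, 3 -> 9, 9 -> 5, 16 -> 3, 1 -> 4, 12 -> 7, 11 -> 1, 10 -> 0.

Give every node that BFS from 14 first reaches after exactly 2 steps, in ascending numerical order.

Level 0: 14
Level 1: 2, 7, 10
Level 2: 0, 4, 6, 12, 13, 15, 16
Level 3: 1, 3, 8, 11
Level 4: 9
Level 5: 5

0, 4, 6, 12, 13, 15, 16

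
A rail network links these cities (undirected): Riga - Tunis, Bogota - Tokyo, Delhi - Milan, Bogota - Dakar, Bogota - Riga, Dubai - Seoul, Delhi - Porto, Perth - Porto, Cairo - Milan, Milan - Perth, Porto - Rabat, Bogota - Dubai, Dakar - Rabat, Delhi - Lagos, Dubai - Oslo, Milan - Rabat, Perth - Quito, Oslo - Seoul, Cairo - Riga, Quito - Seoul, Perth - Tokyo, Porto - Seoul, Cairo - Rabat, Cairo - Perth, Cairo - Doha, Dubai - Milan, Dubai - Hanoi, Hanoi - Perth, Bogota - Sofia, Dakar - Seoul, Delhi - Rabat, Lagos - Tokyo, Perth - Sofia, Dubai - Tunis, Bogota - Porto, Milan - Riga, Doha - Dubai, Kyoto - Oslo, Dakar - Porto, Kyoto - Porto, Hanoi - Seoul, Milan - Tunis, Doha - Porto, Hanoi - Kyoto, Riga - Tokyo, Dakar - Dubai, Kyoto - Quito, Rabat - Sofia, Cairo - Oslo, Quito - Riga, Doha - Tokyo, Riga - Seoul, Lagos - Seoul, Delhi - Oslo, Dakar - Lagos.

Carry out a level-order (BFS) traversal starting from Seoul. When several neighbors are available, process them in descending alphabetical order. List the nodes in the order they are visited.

Visit Seoul; enqueue Riga, Quito, Porto, Oslo, Lagos, Hanoi, Dubai, Dakar → queue [Riga, Quito, Porto, Oslo, Lagos, Hanoi, Dubai, Dakar]
Visit Riga; enqueue Tunis, Tokyo, Milan, Cairo, Bogota → queue [Quito, Porto, Oslo, Lagos, Hanoi, Dubai, Dakar, Tunis, Tokyo, Milan, Cairo, Bogota]
Visit Quito; enqueue Perth, Kyoto → queue [Porto, Oslo, Lagos, Hanoi, Dubai, Dakar, Tunis, Tokyo, Milan, Cairo, Bogota, Perth, Kyoto]
Visit Porto; enqueue Rabat, Doha, Delhi → queue [Oslo, Lagos, Hanoi, Dubai, Dakar, Tunis, Tokyo, Milan, Cairo, Bogota, Perth, Kyoto, Rabat, Doha, Delhi]
Visit Oslo → queue [Lagos, Hanoi, Dubai, Dakar, Tunis, Tokyo, Milan, Cairo, Bogota, Perth, Kyoto, Rabat, Doha, Delhi]
Visit Lagos → queue [Hanoi, Dubai, Dakar, Tunis, Tokyo, Milan, Cairo, Bogota, Perth, Kyoto, Rabat, Doha, Delhi]
Visit Hanoi → queue [Dubai, Dakar, Tunis, Tokyo, Milan, Cairo, Bogota, Perth, Kyoto, Rabat, Doha, Delhi]
Visit Dubai → queue [Dakar, Tunis, Tokyo, Milan, Cairo, Bogota, Perth, Kyoto, Rabat, Doha, Delhi]
Visit Dakar → queue [Tunis, Tokyo, Milan, Cairo, Bogota, Perth, Kyoto, Rabat, Doha, Delhi]
Visit Tunis → queue [Tokyo, Milan, Cairo, Bogota, Perth, Kyoto, Rabat, Doha, Delhi]
Visit Tokyo → queue [Milan, Cairo, Bogota, Perth, Kyoto, Rabat, Doha, Delhi]
Visit Milan → queue [Cairo, Bogota, Perth, Kyoto, Rabat, Doha, Delhi]
Visit Cairo → queue [Bogota, Perth, Kyoto, Rabat, Doha, Delhi]
Visit Bogota; enqueue Sofia → queue [Perth, Kyoto, Rabat, Doha, Delhi, Sofia]
Visit Perth → queue [Kyoto, Rabat, Doha, Delhi, Sofia]
Visit Kyoto → queue [Rabat, Doha, Delhi, Sofia]
Visit Rabat → queue [Doha, Delhi, Sofia]
Visit Doha → queue [Delhi, Sofia]
Visit Delhi → queue [Sofia]
Visit Sofia → queue []

Seoul -> Riga -> Quito -> Porto -> Oslo -> Lagos -> Hanoi -> Dubai -> Dakar -> Tunis -> Tokyo -> Milan -> Cairo -> Bogota -> Perth -> Kyoto -> Rabat -> Doha -> Delhi -> Sofia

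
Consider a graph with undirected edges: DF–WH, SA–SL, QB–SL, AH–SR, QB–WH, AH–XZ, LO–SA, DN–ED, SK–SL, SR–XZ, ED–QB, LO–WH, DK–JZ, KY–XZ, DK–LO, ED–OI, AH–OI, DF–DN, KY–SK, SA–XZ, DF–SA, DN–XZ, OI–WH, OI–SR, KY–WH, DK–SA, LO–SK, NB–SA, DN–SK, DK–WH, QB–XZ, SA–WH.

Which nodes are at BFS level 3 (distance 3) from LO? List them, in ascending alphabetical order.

Level 0: LO
Level 1: DK, SA, SK, WH
Level 2: DF, DN, JZ, KY, NB, OI, QB, SL, XZ
Level 3: AH, ED, SR

AH, ED, SR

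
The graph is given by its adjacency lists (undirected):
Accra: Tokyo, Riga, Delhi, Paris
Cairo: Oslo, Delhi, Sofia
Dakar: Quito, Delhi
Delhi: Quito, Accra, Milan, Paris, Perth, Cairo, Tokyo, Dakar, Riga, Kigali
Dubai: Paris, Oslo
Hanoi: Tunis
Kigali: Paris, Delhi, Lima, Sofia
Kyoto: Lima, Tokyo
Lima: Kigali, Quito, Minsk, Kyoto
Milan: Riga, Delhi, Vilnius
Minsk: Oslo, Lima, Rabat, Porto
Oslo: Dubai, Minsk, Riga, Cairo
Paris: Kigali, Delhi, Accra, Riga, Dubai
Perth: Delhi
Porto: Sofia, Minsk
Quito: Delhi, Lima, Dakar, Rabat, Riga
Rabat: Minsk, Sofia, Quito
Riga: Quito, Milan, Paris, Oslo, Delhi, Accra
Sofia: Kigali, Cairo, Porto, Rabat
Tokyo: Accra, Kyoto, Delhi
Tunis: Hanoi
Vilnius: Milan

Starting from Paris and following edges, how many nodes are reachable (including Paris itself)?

BFS from Paris visits: Paris, Kigali, Delhi, Accra, Riga, Dubai, Lima, Sofia, Quito, Milan, Perth, Cairo, Tokyo, Dakar, Oslo, Minsk, Kyoto, Porto, Rabat, Vilnius
Reachable nodes: 20 of 22 total.

20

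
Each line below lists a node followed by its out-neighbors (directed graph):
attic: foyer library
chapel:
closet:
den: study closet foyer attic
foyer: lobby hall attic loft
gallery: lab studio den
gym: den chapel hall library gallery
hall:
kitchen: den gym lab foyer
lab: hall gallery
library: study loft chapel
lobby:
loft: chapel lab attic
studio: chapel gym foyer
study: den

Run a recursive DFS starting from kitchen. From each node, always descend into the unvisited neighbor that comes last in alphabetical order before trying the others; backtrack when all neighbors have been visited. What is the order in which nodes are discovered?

Visit kitchen
kitchen → lab
lab → hall
lab → gallery
gallery → studio
studio → gym
gym → library
library → study
study → den
den → foyer
foyer → loft
loft → chapel
loft → attic
foyer → lobby
den → closet

kitchen, lab, hall, gallery, studio, gym, library, study, den, foyer, loft, chapel, attic, lobby, closet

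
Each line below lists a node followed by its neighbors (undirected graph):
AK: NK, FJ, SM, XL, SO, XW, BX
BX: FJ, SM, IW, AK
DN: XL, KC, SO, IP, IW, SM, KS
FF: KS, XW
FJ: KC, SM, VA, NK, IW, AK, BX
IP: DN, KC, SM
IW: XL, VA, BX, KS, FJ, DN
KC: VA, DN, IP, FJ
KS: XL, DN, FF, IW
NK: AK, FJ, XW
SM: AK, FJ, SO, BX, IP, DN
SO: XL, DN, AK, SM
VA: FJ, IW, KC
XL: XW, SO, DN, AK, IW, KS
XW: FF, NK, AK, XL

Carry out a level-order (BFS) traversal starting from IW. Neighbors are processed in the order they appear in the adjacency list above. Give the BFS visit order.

Visit IW; enqueue XL, VA, BX, KS, FJ, DN → queue [XL, VA, BX, KS, FJ, DN]
Visit XL; enqueue XW, SO, AK → queue [VA, BX, KS, FJ, DN, XW, SO, AK]
Visit VA; enqueue KC → queue [BX, KS, FJ, DN, XW, SO, AK, KC]
Visit BX; enqueue SM → queue [KS, FJ, DN, XW, SO, AK, KC, SM]
Visit KS; enqueue FF → queue [FJ, DN, XW, SO, AK, KC, SM, FF]
Visit FJ; enqueue NK → queue [DN, XW, SO, AK, KC, SM, FF, NK]
Visit DN; enqueue IP → queue [XW, SO, AK, KC, SM, FF, NK, IP]
Visit XW → queue [SO, AK, KC, SM, FF, NK, IP]
Visit SO → queue [AK, KC, SM, FF, NK, IP]
Visit AK → queue [KC, SM, FF, NK, IP]
Visit KC → queue [SM, FF, NK, IP]
Visit SM → queue [FF, NK, IP]
Visit FF → queue [NK, IP]
Visit NK → queue [IP]
Visit IP → queue []

IW, XL, VA, BX, KS, FJ, DN, XW, SO, AK, KC, SM, FF, NK, IP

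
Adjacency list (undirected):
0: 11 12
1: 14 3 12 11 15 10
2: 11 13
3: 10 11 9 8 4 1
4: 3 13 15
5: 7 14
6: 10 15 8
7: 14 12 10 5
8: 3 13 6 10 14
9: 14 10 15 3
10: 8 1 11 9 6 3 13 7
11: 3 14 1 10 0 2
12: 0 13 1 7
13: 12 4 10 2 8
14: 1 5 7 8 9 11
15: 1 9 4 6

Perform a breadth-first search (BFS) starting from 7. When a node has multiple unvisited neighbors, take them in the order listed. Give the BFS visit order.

7, 14, 12, 10, 5, 1, 8, 9, 11, 0, 13, 6, 3, 15, 2, 4

Visit 7; enqueue 14, 12, 10, 5 → queue [14, 12, 10, 5]
Visit 14; enqueue 1, 8, 9, 11 → queue [12, 10, 5, 1, 8, 9, 11]
Visit 12; enqueue 0, 13 → queue [10, 5, 1, 8, 9, 11, 0, 13]
Visit 10; enqueue 6, 3 → queue [5, 1, 8, 9, 11, 0, 13, 6, 3]
Visit 5 → queue [1, 8, 9, 11, 0, 13, 6, 3]
Visit 1; enqueue 15 → queue [8, 9, 11, 0, 13, 6, 3, 15]
Visit 8 → queue [9, 11, 0, 13, 6, 3, 15]
Visit 9 → queue [11, 0, 13, 6, 3, 15]
Visit 11; enqueue 2 → queue [0, 13, 6, 3, 15, 2]
Visit 0 → queue [13, 6, 3, 15, 2]
Visit 13; enqueue 4 → queue [6, 3, 15, 2, 4]
Visit 6 → queue [3, 15, 2, 4]
Visit 3 → queue [15, 2, 4]
Visit 15 → queue [2, 4]
Visit 2 → queue [4]
Visit 4 → queue []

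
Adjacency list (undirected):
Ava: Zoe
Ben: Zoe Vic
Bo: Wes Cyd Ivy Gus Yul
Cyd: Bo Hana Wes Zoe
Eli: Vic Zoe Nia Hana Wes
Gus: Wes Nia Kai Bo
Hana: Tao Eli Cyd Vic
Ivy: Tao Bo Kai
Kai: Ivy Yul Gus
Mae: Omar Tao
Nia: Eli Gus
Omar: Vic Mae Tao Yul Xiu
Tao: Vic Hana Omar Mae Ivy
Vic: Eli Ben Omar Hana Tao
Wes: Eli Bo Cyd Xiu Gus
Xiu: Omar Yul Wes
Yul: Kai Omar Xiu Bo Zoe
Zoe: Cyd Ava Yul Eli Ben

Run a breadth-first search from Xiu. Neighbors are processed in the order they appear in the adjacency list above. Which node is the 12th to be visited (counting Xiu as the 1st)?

Cyd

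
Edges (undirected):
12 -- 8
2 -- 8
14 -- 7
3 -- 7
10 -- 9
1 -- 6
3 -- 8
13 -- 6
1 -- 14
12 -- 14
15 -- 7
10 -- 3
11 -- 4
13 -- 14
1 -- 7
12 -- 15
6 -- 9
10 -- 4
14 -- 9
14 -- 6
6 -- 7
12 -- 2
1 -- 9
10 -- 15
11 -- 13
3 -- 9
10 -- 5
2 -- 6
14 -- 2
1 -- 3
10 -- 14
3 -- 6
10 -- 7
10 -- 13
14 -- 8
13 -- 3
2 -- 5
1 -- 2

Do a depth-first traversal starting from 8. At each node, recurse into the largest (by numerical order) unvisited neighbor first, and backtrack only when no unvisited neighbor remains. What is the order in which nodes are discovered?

8 -> 14 -> 13 -> 11 -> 4 -> 10 -> 15 -> 12 -> 2 -> 6 -> 9 -> 3 -> 7 -> 1 -> 5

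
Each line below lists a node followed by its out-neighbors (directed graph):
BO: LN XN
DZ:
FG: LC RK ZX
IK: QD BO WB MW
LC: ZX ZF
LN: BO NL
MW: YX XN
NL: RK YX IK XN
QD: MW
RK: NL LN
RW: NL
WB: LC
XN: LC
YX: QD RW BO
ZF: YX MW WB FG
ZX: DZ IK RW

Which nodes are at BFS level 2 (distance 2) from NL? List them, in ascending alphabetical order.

BO, LC, LN, MW, QD, RW, WB

Level 0: NL
Level 1: IK, RK, XN, YX
Level 2: BO, LC, LN, MW, QD, RW, WB
Level 3: ZF, ZX
Level 4: DZ, FG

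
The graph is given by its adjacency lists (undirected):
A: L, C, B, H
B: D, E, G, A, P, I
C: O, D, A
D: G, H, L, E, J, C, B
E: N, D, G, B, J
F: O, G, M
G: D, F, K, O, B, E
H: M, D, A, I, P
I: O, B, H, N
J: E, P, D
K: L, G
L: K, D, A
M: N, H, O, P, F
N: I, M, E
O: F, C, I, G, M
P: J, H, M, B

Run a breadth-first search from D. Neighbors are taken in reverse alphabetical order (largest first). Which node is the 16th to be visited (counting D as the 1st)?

Visit D; enqueue L, J, H, G, E, C, B → queue [L, J, H, G, E, C, B]
Visit L; enqueue K, A → queue [J, H, G, E, C, B, K, A]
Visit J; enqueue P → queue [H, G, E, C, B, K, A, P]
Visit H; enqueue M, I → queue [G, E, C, B, K, A, P, M, I]
Visit G; enqueue O, F → queue [E, C, B, K, A, P, M, I, O, F]
Visit E; enqueue N → queue [C, B, K, A, P, M, I, O, F, N]
Visit C → queue [B, K, A, P, M, I, O, F, N]
Visit B → queue [K, A, P, M, I, O, F, N]
Visit K → queue [A, P, M, I, O, F, N]
Visit A → queue [P, M, I, O, F, N]
Visit P → queue [M, I, O, F, N]
Visit M → queue [I, O, F, N]
Visit I → queue [O, F, N]
Visit O → queue [F, N]
Visit F → queue [N]
Visit N → queue []

Visit order: D, L, J, H, G, E, C, B, K, A, P, M, I, O, F, N

N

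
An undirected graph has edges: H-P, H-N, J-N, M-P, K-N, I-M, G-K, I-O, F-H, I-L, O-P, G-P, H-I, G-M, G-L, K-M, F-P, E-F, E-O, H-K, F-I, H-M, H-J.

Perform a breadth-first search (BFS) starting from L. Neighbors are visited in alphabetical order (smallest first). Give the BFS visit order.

Visit L; enqueue G, I → queue [G, I]
Visit G; enqueue K, M, P → queue [I, K, M, P]
Visit I; enqueue F, H, O → queue [K, M, P, F, H, O]
Visit K; enqueue N → queue [M, P, F, H, O, N]
Visit M → queue [P, F, H, O, N]
Visit P → queue [F, H, O, N]
Visit F; enqueue E → queue [H, O, N, E]
Visit H; enqueue J → queue [O, N, E, J]
Visit O → queue [N, E, J]
Visit N → queue [E, J]
Visit E → queue [J]
Visit J → queue []

L, G, I, K, M, P, F, H, O, N, E, J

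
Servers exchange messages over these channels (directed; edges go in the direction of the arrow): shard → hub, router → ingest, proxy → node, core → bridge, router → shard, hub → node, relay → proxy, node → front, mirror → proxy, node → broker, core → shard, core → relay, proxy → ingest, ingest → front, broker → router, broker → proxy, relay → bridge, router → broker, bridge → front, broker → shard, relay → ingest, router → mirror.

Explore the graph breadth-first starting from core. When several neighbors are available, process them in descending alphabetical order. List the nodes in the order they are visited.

core shard relay bridge hub proxy ingest front node broker router mirror

Visit core; enqueue shard, relay, bridge → queue [shard, relay, bridge]
Visit shard; enqueue hub → queue [relay, bridge, hub]
Visit relay; enqueue proxy, ingest → queue [bridge, hub, proxy, ingest]
Visit bridge; enqueue front → queue [hub, proxy, ingest, front]
Visit hub; enqueue node → queue [proxy, ingest, front, node]
Visit proxy → queue [ingest, front, node]
Visit ingest → queue [front, node]
Visit front → queue [node]
Visit node; enqueue broker → queue [broker]
Visit broker; enqueue router → queue [router]
Visit router; enqueue mirror → queue [mirror]
Visit mirror → queue []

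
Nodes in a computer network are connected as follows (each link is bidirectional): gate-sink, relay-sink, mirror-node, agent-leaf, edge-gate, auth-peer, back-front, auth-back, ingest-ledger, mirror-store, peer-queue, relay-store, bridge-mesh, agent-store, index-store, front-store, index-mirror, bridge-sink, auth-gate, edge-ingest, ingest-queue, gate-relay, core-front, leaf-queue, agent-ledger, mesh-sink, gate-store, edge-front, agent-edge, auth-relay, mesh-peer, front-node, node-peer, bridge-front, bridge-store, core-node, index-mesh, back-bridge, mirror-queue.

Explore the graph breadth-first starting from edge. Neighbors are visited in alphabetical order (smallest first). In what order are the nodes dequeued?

Visit edge; enqueue agent, front, gate, ingest → queue [agent, front, gate, ingest]
Visit agent; enqueue leaf, ledger, store → queue [front, gate, ingest, leaf, ledger, store]
Visit front; enqueue back, bridge, core, node → queue [gate, ingest, leaf, ledger, store, back, bridge, core, node]
Visit gate; enqueue auth, relay, sink → queue [ingest, leaf, ledger, store, back, bridge, core, node, auth, relay, sink]
Visit ingest; enqueue queue → queue [leaf, ledger, store, back, bridge, core, node, auth, relay, sink, queue]
Visit leaf → queue [ledger, store, back, bridge, core, node, auth, relay, sink, queue]
Visit ledger → queue [store, back, bridge, core, node, auth, relay, sink, queue]
Visit store; enqueue index, mirror → queue [back, bridge, core, node, auth, relay, sink, queue, index, mirror]
Visit back → queue [bridge, core, node, auth, relay, sink, queue, index, mirror]
Visit bridge; enqueue mesh → queue [core, node, auth, relay, sink, queue, index, mirror, mesh]
Visit core → queue [node, auth, relay, sink, queue, index, mirror, mesh]
Visit node; enqueue peer → queue [auth, relay, sink, queue, index, mirror, mesh, peer]
Visit auth → queue [relay, sink, queue, index, mirror, mesh, peer]
Visit relay → queue [sink, queue, index, mirror, mesh, peer]
Visit sink → queue [queue, index, mirror, mesh, peer]
Visit queue → queue [index, mirror, mesh, peer]
Visit index → queue [mirror, mesh, peer]
Visit mirror → queue [mesh, peer]
Visit mesh → queue [peer]
Visit peer → queue []

edge → agent → front → gate → ingest → leaf → ledger → store → back → bridge → core → node → auth → relay → sink → queue → index → mirror → mesh → peer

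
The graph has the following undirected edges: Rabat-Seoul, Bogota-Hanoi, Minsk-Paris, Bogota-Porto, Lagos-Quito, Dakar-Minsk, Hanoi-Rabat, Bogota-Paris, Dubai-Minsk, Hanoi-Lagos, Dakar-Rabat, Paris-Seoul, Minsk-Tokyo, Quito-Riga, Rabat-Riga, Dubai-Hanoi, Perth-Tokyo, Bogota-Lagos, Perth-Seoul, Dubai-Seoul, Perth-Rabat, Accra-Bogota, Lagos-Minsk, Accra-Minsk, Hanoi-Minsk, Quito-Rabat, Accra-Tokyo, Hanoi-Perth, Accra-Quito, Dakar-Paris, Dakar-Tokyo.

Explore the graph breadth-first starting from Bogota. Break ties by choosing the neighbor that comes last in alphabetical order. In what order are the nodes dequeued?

Visit Bogota; enqueue Porto, Paris, Lagos, Hanoi, Accra → queue [Porto, Paris, Lagos, Hanoi, Accra]
Visit Porto → queue [Paris, Lagos, Hanoi, Accra]
Visit Paris; enqueue Seoul, Minsk, Dakar → queue [Lagos, Hanoi, Accra, Seoul, Minsk, Dakar]
Visit Lagos; enqueue Quito → queue [Hanoi, Accra, Seoul, Minsk, Dakar, Quito]
Visit Hanoi; enqueue Rabat, Perth, Dubai → queue [Accra, Seoul, Minsk, Dakar, Quito, Rabat, Perth, Dubai]
Visit Accra; enqueue Tokyo → queue [Seoul, Minsk, Dakar, Quito, Rabat, Perth, Dubai, Tokyo]
Visit Seoul → queue [Minsk, Dakar, Quito, Rabat, Perth, Dubai, Tokyo]
Visit Minsk → queue [Dakar, Quito, Rabat, Perth, Dubai, Tokyo]
Visit Dakar → queue [Quito, Rabat, Perth, Dubai, Tokyo]
Visit Quito; enqueue Riga → queue [Rabat, Perth, Dubai, Tokyo, Riga]
Visit Rabat → queue [Perth, Dubai, Tokyo, Riga]
Visit Perth → queue [Dubai, Tokyo, Riga]
Visit Dubai → queue [Tokyo, Riga]
Visit Tokyo → queue [Riga]
Visit Riga → queue []

Bogota -> Porto -> Paris -> Lagos -> Hanoi -> Accra -> Seoul -> Minsk -> Dakar -> Quito -> Rabat -> Perth -> Dubai -> Tokyo -> Riga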